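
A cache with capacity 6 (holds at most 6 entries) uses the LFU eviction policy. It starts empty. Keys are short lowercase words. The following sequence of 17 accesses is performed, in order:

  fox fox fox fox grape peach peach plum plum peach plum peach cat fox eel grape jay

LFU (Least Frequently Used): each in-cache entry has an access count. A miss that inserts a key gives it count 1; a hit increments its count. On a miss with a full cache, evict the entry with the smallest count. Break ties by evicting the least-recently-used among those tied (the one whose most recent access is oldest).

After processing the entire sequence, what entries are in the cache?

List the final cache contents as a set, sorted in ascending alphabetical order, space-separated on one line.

LFU simulation (capacity=6):
  1. access fox: MISS. Cache: [fox(c=1)]
  2. access fox: HIT, count now 2. Cache: [fox(c=2)]
  3. access fox: HIT, count now 3. Cache: [fox(c=3)]
  4. access fox: HIT, count now 4. Cache: [fox(c=4)]
  5. access grape: MISS. Cache: [grape(c=1) fox(c=4)]
  6. access peach: MISS. Cache: [grape(c=1) peach(c=1) fox(c=4)]
  7. access peach: HIT, count now 2. Cache: [grape(c=1) peach(c=2) fox(c=4)]
  8. access plum: MISS. Cache: [grape(c=1) plum(c=1) peach(c=2) fox(c=4)]
  9. access plum: HIT, count now 2. Cache: [grape(c=1) peach(c=2) plum(c=2) fox(c=4)]
  10. access peach: HIT, count now 3. Cache: [grape(c=1) plum(c=2) peach(c=3) fox(c=4)]
  11. access plum: HIT, count now 3. Cache: [grape(c=1) peach(c=3) plum(c=3) fox(c=4)]
  12. access peach: HIT, count now 4. Cache: [grape(c=1) plum(c=3) fox(c=4) peach(c=4)]
  13. access cat: MISS. Cache: [grape(c=1) cat(c=1) plum(c=3) fox(c=4) peach(c=4)]
  14. access fox: HIT, count now 5. Cache: [grape(c=1) cat(c=1) plum(c=3) peach(c=4) fox(c=5)]
  15. access eel: MISS. Cache: [grape(c=1) cat(c=1) eel(c=1) plum(c=3) peach(c=4) fox(c=5)]
  16. access grape: HIT, count now 2. Cache: [cat(c=1) eel(c=1) grape(c=2) plum(c=3) peach(c=4) fox(c=5)]
  17. access jay: MISS, evict cat(c=1). Cache: [eel(c=1) jay(c=1) grape(c=2) plum(c=3) peach(c=4) fox(c=5)]
Total: 10 hits, 7 misses, 1 evictions

Answer: eel fox grape jay peach plum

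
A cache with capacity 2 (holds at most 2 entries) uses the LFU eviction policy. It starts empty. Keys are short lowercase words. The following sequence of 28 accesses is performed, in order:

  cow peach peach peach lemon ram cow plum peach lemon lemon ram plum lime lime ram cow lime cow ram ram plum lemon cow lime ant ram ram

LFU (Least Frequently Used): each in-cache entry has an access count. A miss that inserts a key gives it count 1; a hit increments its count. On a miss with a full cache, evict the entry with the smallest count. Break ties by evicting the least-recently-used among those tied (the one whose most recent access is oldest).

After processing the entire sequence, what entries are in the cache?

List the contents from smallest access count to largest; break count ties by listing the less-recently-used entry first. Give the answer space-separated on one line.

Answer: ram peach

Derivation:
LFU simulation (capacity=2):
  1. access cow: MISS. Cache: [cow(c=1)]
  2. access peach: MISS. Cache: [cow(c=1) peach(c=1)]
  3. access peach: HIT, count now 2. Cache: [cow(c=1) peach(c=2)]
  4. access peach: HIT, count now 3. Cache: [cow(c=1) peach(c=3)]
  5. access lemon: MISS, evict cow(c=1). Cache: [lemon(c=1) peach(c=3)]
  6. access ram: MISS, evict lemon(c=1). Cache: [ram(c=1) peach(c=3)]
  7. access cow: MISS, evict ram(c=1). Cache: [cow(c=1) peach(c=3)]
  8. access plum: MISS, evict cow(c=1). Cache: [plum(c=1) peach(c=3)]
  9. access peach: HIT, count now 4. Cache: [plum(c=1) peach(c=4)]
  10. access lemon: MISS, evict plum(c=1). Cache: [lemon(c=1) peach(c=4)]
  11. access lemon: HIT, count now 2. Cache: [lemon(c=2) peach(c=4)]
  12. access ram: MISS, evict lemon(c=2). Cache: [ram(c=1) peach(c=4)]
  13. access plum: MISS, evict ram(c=1). Cache: [plum(c=1) peach(c=4)]
  14. access lime: MISS, evict plum(c=1). Cache: [lime(c=1) peach(c=4)]
  15. access lime: HIT, count now 2. Cache: [lime(c=2) peach(c=4)]
  16. access ram: MISS, evict lime(c=2). Cache: [ram(c=1) peach(c=4)]
  17. access cow: MISS, evict ram(c=1). Cache: [cow(c=1) peach(c=4)]
  18. access lime: MISS, evict cow(c=1). Cache: [lime(c=1) peach(c=4)]
  19. access cow: MISS, evict lime(c=1). Cache: [cow(c=1) peach(c=4)]
  20. access ram: MISS, evict cow(c=1). Cache: [ram(c=1) peach(c=4)]
  21. access ram: HIT, count now 2. Cache: [ram(c=2) peach(c=4)]
  22. access plum: MISS, evict ram(c=2). Cache: [plum(c=1) peach(c=4)]
  23. access lemon: MISS, evict plum(c=1). Cache: [lemon(c=1) peach(c=4)]
  24. access cow: MISS, evict lemon(c=1). Cache: [cow(c=1) peach(c=4)]
  25. access lime: MISS, evict cow(c=1). Cache: [lime(c=1) peach(c=4)]
  26. access ant: MISS, evict lime(c=1). Cache: [ant(c=1) peach(c=4)]
  27. access ram: MISS, evict ant(c=1). Cache: [ram(c=1) peach(c=4)]
  28. access ram: HIT, count now 2. Cache: [ram(c=2) peach(c=4)]
Total: 7 hits, 21 misses, 19 evictions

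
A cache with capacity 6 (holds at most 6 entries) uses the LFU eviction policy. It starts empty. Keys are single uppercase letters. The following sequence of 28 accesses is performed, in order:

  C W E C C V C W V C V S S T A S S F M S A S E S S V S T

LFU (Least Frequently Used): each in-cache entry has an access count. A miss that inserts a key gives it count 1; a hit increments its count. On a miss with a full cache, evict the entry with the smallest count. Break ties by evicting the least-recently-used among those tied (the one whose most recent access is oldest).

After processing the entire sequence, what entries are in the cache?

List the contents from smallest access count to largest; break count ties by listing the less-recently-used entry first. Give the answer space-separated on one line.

LFU simulation (capacity=6):
  1. access C: MISS. Cache: [C(c=1)]
  2. access W: MISS. Cache: [C(c=1) W(c=1)]
  3. access E: MISS. Cache: [C(c=1) W(c=1) E(c=1)]
  4. access C: HIT, count now 2. Cache: [W(c=1) E(c=1) C(c=2)]
  5. access C: HIT, count now 3. Cache: [W(c=1) E(c=1) C(c=3)]
  6. access V: MISS. Cache: [W(c=1) E(c=1) V(c=1) C(c=3)]
  7. access C: HIT, count now 4. Cache: [W(c=1) E(c=1) V(c=1) C(c=4)]
  8. access W: HIT, count now 2. Cache: [E(c=1) V(c=1) W(c=2) C(c=4)]
  9. access V: HIT, count now 2. Cache: [E(c=1) W(c=2) V(c=2) C(c=4)]
  10. access C: HIT, count now 5. Cache: [E(c=1) W(c=2) V(c=2) C(c=5)]
  11. access V: HIT, count now 3. Cache: [E(c=1) W(c=2) V(c=3) C(c=5)]
  12. access S: MISS. Cache: [E(c=1) S(c=1) W(c=2) V(c=3) C(c=5)]
  13. access S: HIT, count now 2. Cache: [E(c=1) W(c=2) S(c=2) V(c=3) C(c=5)]
  14. access T: MISS. Cache: [E(c=1) T(c=1) W(c=2) S(c=2) V(c=3) C(c=5)]
  15. access A: MISS, evict E(c=1). Cache: [T(c=1) A(c=1) W(c=2) S(c=2) V(c=3) C(c=5)]
  16. access S: HIT, count now 3. Cache: [T(c=1) A(c=1) W(c=2) V(c=3) S(c=3) C(c=5)]
  17. access S: HIT, count now 4. Cache: [T(c=1) A(c=1) W(c=2) V(c=3) S(c=4) C(c=5)]
  18. access F: MISS, evict T(c=1). Cache: [A(c=1) F(c=1) W(c=2) V(c=3) S(c=4) C(c=5)]
  19. access M: MISS, evict A(c=1). Cache: [F(c=1) M(c=1) W(c=2) V(c=3) S(c=4) C(c=5)]
  20. access S: HIT, count now 5. Cache: [F(c=1) M(c=1) W(c=2) V(c=3) C(c=5) S(c=5)]
  21. access A: MISS, evict F(c=1). Cache: [M(c=1) A(c=1) W(c=2) V(c=3) C(c=5) S(c=5)]
  22. access S: HIT, count now 6. Cache: [M(c=1) A(c=1) W(c=2) V(c=3) C(c=5) S(c=6)]
  23. access E: MISS, evict M(c=1). Cache: [A(c=1) E(c=1) W(c=2) V(c=3) C(c=5) S(c=6)]
  24. access S: HIT, count now 7. Cache: [A(c=1) E(c=1) W(c=2) V(c=3) C(c=5) S(c=7)]
  25. access S: HIT, count now 8. Cache: [A(c=1) E(c=1) W(c=2) V(c=3) C(c=5) S(c=8)]
  26. access V: HIT, count now 4. Cache: [A(c=1) E(c=1) W(c=2) V(c=4) C(c=5) S(c=8)]
  27. access S: HIT, count now 9. Cache: [A(c=1) E(c=1) W(c=2) V(c=4) C(c=5) S(c=9)]
  28. access T: MISS, evict A(c=1). Cache: [E(c=1) T(c=1) W(c=2) V(c=4) C(c=5) S(c=9)]
Total: 16 hits, 12 misses, 6 evictions

Answer: E T W V C S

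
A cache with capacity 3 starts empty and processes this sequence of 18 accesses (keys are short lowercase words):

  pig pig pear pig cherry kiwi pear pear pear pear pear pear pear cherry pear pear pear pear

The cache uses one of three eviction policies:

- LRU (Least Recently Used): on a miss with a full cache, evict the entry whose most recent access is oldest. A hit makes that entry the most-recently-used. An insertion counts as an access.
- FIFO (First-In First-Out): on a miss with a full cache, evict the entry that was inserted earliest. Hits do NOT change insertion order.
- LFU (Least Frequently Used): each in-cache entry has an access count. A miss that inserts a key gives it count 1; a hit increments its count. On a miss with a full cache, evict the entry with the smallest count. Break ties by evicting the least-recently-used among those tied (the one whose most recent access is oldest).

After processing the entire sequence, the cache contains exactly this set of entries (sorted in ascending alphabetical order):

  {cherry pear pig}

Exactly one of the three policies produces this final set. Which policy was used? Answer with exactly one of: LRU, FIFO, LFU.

Answer: LFU

Derivation:
Simulating under each policy and comparing final sets:
  LRU: final set = {cherry kiwi pear} -> differs
  FIFO: final set = {cherry kiwi pear} -> differs
  LFU: final set = {cherry pear pig} -> MATCHES target
Only LFU produces the target set.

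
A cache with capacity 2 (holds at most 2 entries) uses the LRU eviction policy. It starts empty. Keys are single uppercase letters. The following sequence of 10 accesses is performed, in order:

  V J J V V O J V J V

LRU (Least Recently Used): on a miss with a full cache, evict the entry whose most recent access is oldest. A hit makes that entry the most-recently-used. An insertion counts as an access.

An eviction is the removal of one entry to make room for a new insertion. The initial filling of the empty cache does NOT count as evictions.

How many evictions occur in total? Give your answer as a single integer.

LRU simulation (capacity=2):
  1. access V: MISS. Cache (LRU->MRU): [V]
  2. access J: MISS. Cache (LRU->MRU): [V J]
  3. access J: HIT. Cache (LRU->MRU): [V J]
  4. access V: HIT. Cache (LRU->MRU): [J V]
  5. access V: HIT. Cache (LRU->MRU): [J V]
  6. access O: MISS, evict J. Cache (LRU->MRU): [V O]
  7. access J: MISS, evict V. Cache (LRU->MRU): [O J]
  8. access V: MISS, evict O. Cache (LRU->MRU): [J V]
  9. access J: HIT. Cache (LRU->MRU): [V J]
  10. access V: HIT. Cache (LRU->MRU): [J V]
Total: 5 hits, 5 misses, 3 evictions

Answer: 3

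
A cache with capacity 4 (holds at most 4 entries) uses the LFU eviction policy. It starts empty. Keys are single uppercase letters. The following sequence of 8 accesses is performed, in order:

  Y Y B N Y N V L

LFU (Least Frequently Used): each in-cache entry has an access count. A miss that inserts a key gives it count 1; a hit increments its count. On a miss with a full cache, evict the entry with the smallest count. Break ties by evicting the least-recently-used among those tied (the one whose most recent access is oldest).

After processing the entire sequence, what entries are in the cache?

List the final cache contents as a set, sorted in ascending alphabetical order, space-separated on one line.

LFU simulation (capacity=4):
  1. access Y: MISS. Cache: [Y(c=1)]
  2. access Y: HIT, count now 2. Cache: [Y(c=2)]
  3. access B: MISS. Cache: [B(c=1) Y(c=2)]
  4. access N: MISS. Cache: [B(c=1) N(c=1) Y(c=2)]
  5. access Y: HIT, count now 3. Cache: [B(c=1) N(c=1) Y(c=3)]
  6. access N: HIT, count now 2. Cache: [B(c=1) N(c=2) Y(c=3)]
  7. access V: MISS. Cache: [B(c=1) V(c=1) N(c=2) Y(c=3)]
  8. access L: MISS, evict B(c=1). Cache: [V(c=1) L(c=1) N(c=2) Y(c=3)]
Total: 3 hits, 5 misses, 1 evictions

Answer: L N V Y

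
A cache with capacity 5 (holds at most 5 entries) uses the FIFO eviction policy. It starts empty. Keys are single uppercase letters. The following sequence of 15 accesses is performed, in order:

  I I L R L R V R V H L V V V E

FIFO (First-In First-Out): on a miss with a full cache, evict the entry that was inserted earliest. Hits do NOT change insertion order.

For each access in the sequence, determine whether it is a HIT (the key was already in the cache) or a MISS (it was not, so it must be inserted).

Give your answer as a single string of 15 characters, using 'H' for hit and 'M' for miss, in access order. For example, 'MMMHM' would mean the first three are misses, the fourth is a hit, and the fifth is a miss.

Answer: MHMMHHMHHMHHHHM

Derivation:
FIFO simulation (capacity=5):
  1. access I: MISS. Cache (old->new): [I]
  2. access I: HIT. Cache (old->new): [I]
  3. access L: MISS. Cache (old->new): [I L]
  4. access R: MISS. Cache (old->new): [I L R]
  5. access L: HIT. Cache (old->new): [I L R]
  6. access R: HIT. Cache (old->new): [I L R]
  7. access V: MISS. Cache (old->new): [I L R V]
  8. access R: HIT. Cache (old->new): [I L R V]
  9. access V: HIT. Cache (old->new): [I L R V]
  10. access H: MISS. Cache (old->new): [I L R V H]
  11. access L: HIT. Cache (old->new): [I L R V H]
  12. access V: HIT. Cache (old->new): [I L R V H]
  13. access V: HIT. Cache (old->new): [I L R V H]
  14. access V: HIT. Cache (old->new): [I L R V H]
  15. access E: MISS, evict I. Cache (old->new): [L R V H E]
Total: 9 hits, 6 misses, 1 evictions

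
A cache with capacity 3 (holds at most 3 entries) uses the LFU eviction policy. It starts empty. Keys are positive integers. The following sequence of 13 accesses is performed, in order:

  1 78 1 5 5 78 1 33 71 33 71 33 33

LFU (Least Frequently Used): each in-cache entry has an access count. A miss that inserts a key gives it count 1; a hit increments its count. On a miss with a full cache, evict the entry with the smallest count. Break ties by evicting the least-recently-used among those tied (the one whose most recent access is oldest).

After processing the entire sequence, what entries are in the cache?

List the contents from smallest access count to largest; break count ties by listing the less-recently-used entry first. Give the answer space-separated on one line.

Answer: 78 33 1

Derivation:
LFU simulation (capacity=3):
  1. access 1: MISS. Cache: [1(c=1)]
  2. access 78: MISS. Cache: [1(c=1) 78(c=1)]
  3. access 1: HIT, count now 2. Cache: [78(c=1) 1(c=2)]
  4. access 5: MISS. Cache: [78(c=1) 5(c=1) 1(c=2)]
  5. access 5: HIT, count now 2. Cache: [78(c=1) 1(c=2) 5(c=2)]
  6. access 78: HIT, count now 2. Cache: [1(c=2) 5(c=2) 78(c=2)]
  7. access 1: HIT, count now 3. Cache: [5(c=2) 78(c=2) 1(c=3)]
  8. access 33: MISS, evict 5(c=2). Cache: [33(c=1) 78(c=2) 1(c=3)]
  9. access 71: MISS, evict 33(c=1). Cache: [71(c=1) 78(c=2) 1(c=3)]
  10. access 33: MISS, evict 71(c=1). Cache: [33(c=1) 78(c=2) 1(c=3)]
  11. access 71: MISS, evict 33(c=1). Cache: [71(c=1) 78(c=2) 1(c=3)]
  12. access 33: MISS, evict 71(c=1). Cache: [33(c=1) 78(c=2) 1(c=3)]
  13. access 33: HIT, count now 2. Cache: [78(c=2) 33(c=2) 1(c=3)]
Total: 5 hits, 8 misses, 5 evictions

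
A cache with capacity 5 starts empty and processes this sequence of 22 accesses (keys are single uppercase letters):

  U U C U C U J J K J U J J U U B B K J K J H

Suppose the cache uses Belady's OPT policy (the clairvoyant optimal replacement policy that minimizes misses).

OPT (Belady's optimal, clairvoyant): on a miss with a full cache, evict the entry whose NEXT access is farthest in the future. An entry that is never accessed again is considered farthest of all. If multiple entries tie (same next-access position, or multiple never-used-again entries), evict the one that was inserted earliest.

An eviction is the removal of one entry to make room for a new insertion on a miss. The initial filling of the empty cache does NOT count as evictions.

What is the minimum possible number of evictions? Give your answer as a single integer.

OPT (Belady) simulation (capacity=5):
  1. access U: MISS. Cache: [U]
  2. access U: HIT. Next use of U: step 4. Cache: [U]
  3. access C: MISS. Cache: [U C]
  4. access U: HIT. Next use of U: step 6. Cache: [U C]
  5. access C: HIT. Next use of C: never. Cache: [U C]
  6. access U: HIT. Next use of U: step 11. Cache: [U C]
  7. access J: MISS. Cache: [U C J]
  8. access J: HIT. Next use of J: step 10. Cache: [U C J]
  9. access K: MISS. Cache: [U C J K]
  10. access J: HIT. Next use of J: step 12. Cache: [U C J K]
  11. access U: HIT. Next use of U: step 14. Cache: [U C J K]
  12. access J: HIT. Next use of J: step 13. Cache: [U C J K]
  13. access J: HIT. Next use of J: step 19. Cache: [U C J K]
  14. access U: HIT. Next use of U: step 15. Cache: [U C J K]
  15. access U: HIT. Next use of U: never. Cache: [U C J K]
  16. access B: MISS. Cache: [U C J K B]
  17. access B: HIT. Next use of B: never. Cache: [U C J K B]
  18. access K: HIT. Next use of K: step 20. Cache: [U C J K B]
  19. access J: HIT. Next use of J: step 21. Cache: [U C J K B]
  20. access K: HIT. Next use of K: never. Cache: [U C J K B]
  21. access J: HIT. Next use of J: never. Cache: [U C J K B]
  22. access H: MISS, evict U (next use: never). Cache: [C J K B H]
Total: 16 hits, 6 misses, 1 evictions

Answer: 1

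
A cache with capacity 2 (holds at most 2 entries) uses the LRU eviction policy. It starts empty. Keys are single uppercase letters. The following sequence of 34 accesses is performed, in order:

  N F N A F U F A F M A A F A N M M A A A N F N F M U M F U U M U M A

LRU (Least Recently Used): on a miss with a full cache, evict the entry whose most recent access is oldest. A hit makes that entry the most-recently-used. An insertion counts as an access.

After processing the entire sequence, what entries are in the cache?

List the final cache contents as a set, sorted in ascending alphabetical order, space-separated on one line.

Answer: A M

Derivation:
LRU simulation (capacity=2):
  1. access N: MISS. Cache (LRU->MRU): [N]
  2. access F: MISS. Cache (LRU->MRU): [N F]
  3. access N: HIT. Cache (LRU->MRU): [F N]
  4. access A: MISS, evict F. Cache (LRU->MRU): [N A]
  5. access F: MISS, evict N. Cache (LRU->MRU): [A F]
  6. access U: MISS, evict A. Cache (LRU->MRU): [F U]
  7. access F: HIT. Cache (LRU->MRU): [U F]
  8. access A: MISS, evict U. Cache (LRU->MRU): [F A]
  9. access F: HIT. Cache (LRU->MRU): [A F]
  10. access M: MISS, evict A. Cache (LRU->MRU): [F M]
  11. access A: MISS, evict F. Cache (LRU->MRU): [M A]
  12. access A: HIT. Cache (LRU->MRU): [M A]
  13. access F: MISS, evict M. Cache (LRU->MRU): [A F]
  14. access A: HIT. Cache (LRU->MRU): [F A]
  15. access N: MISS, evict F. Cache (LRU->MRU): [A N]
  16. access M: MISS, evict A. Cache (LRU->MRU): [N M]
  17. access M: HIT. Cache (LRU->MRU): [N M]
  18. access A: MISS, evict N. Cache (LRU->MRU): [M A]
  19. access A: HIT. Cache (LRU->MRU): [M A]
  20. access A: HIT. Cache (LRU->MRU): [M A]
  21. access N: MISS, evict M. Cache (LRU->MRU): [A N]
  22. access F: MISS, evict A. Cache (LRU->MRU): [N F]
  23. access N: HIT. Cache (LRU->MRU): [F N]
  24. access F: HIT. Cache (LRU->MRU): [N F]
  25. access M: MISS, evict N. Cache (LRU->MRU): [F M]
  26. access U: MISS, evict F. Cache (LRU->MRU): [M U]
  27. access M: HIT. Cache (LRU->MRU): [U M]
  28. access F: MISS, evict U. Cache (LRU->MRU): [M F]
  29. access U: MISS, evict M. Cache (LRU->MRU): [F U]
  30. access U: HIT. Cache (LRU->MRU): [F U]
  31. access M: MISS, evict F. Cache (LRU->MRU): [U M]
  32. access U: HIT. Cache (LRU->MRU): [M U]
  33. access M: HIT. Cache (LRU->MRU): [U M]
  34. access A: MISS, evict U. Cache (LRU->MRU): [M A]
Total: 14 hits, 20 misses, 18 evictions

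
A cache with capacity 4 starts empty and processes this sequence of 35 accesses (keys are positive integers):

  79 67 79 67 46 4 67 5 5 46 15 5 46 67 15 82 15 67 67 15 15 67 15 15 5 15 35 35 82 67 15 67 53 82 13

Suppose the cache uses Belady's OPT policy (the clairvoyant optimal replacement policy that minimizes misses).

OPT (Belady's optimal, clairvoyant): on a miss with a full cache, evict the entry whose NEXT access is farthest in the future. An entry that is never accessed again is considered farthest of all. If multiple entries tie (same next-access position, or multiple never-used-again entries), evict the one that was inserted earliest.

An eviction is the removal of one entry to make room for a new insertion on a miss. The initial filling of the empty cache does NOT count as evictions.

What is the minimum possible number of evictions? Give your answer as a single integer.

Answer: 6

Derivation:
OPT (Belady) simulation (capacity=4):
  1. access 79: MISS. Cache: [79]
  2. access 67: MISS. Cache: [79 67]
  3. access 79: HIT. Next use of 79: never. Cache: [79 67]
  4. access 67: HIT. Next use of 67: step 7. Cache: [79 67]
  5. access 46: MISS. Cache: [79 67 46]
  6. access 4: MISS. Cache: [79 67 46 4]
  7. access 67: HIT. Next use of 67: step 14. Cache: [79 67 46 4]
  8. access 5: MISS, evict 79 (next use: never). Cache: [67 46 4 5]
  9. access 5: HIT. Next use of 5: step 12. Cache: [67 46 4 5]
  10. access 46: HIT. Next use of 46: step 13. Cache: [67 46 4 5]
  11. access 15: MISS, evict 4 (next use: never). Cache: [67 46 5 15]
  12. access 5: HIT. Next use of 5: step 25. Cache: [67 46 5 15]
  13. access 46: HIT. Next use of 46: never. Cache: [67 46 5 15]
  14. access 67: HIT. Next use of 67: step 18. Cache: [67 46 5 15]
  15. access 15: HIT. Next use of 15: step 17. Cache: [67 46 5 15]
  16. access 82: MISS, evict 46 (next use: never). Cache: [67 5 15 82]
  17. access 15: HIT. Next use of 15: step 20. Cache: [67 5 15 82]
  18. access 67: HIT. Next use of 67: step 19. Cache: [67 5 15 82]
  19. access 67: HIT. Next use of 67: step 22. Cache: [67 5 15 82]
  20. access 15: HIT. Next use of 15: step 21. Cache: [67 5 15 82]
  21. access 15: HIT. Next use of 15: step 23. Cache: [67 5 15 82]
  22. access 67: HIT. Next use of 67: step 30. Cache: [67 5 15 82]
  23. access 15: HIT. Next use of 15: step 24. Cache: [67 5 15 82]
  24. access 15: HIT. Next use of 15: step 26. Cache: [67 5 15 82]
  25. access 5: HIT. Next use of 5: never. Cache: [67 5 15 82]
  26. access 15: HIT. Next use of 15: step 31. Cache: [67 5 15 82]
  27. access 35: MISS, evict 5 (next use: never). Cache: [67 15 82 35]
  28. access 35: HIT. Next use of 35: never. Cache: [67 15 82 35]
  29. access 82: HIT. Next use of 82: step 34. Cache: [67 15 82 35]
  30. access 67: HIT. Next use of 67: step 32. Cache: [67 15 82 35]
  31. access 15: HIT. Next use of 15: never. Cache: [67 15 82 35]
  32. access 67: HIT. Next use of 67: never. Cache: [67 15 82 35]
  33. access 53: MISS, evict 67 (next use: never). Cache: [15 82 35 53]
  34. access 82: HIT. Next use of 82: never. Cache: [15 82 35 53]
  35. access 13: MISS, evict 15 (next use: never). Cache: [82 35 53 13]
Total: 25 hits, 10 misses, 6 evictions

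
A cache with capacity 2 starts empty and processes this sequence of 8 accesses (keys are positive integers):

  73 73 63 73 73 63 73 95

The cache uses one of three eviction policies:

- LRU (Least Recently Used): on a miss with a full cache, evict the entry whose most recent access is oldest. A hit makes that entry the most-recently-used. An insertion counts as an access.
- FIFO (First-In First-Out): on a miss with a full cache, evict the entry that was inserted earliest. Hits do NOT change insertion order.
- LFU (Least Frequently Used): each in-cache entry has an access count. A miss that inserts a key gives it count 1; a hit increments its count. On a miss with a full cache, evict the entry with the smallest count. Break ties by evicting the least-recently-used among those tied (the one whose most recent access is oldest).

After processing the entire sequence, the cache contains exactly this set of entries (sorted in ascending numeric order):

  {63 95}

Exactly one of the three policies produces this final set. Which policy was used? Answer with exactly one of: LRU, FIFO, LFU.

Simulating under each policy and comparing final sets:
  LRU: final set = {73 95} -> differs
  FIFO: final set = {63 95} -> MATCHES target
  LFU: final set = {73 95} -> differs
Only FIFO produces the target set.

Answer: FIFO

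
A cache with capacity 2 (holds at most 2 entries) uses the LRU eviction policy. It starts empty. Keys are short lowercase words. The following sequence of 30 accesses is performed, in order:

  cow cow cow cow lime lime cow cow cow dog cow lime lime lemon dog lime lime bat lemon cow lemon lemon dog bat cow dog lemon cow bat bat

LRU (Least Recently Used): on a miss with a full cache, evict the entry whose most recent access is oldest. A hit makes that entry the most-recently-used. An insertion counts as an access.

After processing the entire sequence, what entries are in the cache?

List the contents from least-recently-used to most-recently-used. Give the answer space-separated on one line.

Answer: cow bat

Derivation:
LRU simulation (capacity=2):
  1. access cow: MISS. Cache (LRU->MRU): [cow]
  2. access cow: HIT. Cache (LRU->MRU): [cow]
  3. access cow: HIT. Cache (LRU->MRU): [cow]
  4. access cow: HIT. Cache (LRU->MRU): [cow]
  5. access lime: MISS. Cache (LRU->MRU): [cow lime]
  6. access lime: HIT. Cache (LRU->MRU): [cow lime]
  7. access cow: HIT. Cache (LRU->MRU): [lime cow]
  8. access cow: HIT. Cache (LRU->MRU): [lime cow]
  9. access cow: HIT. Cache (LRU->MRU): [lime cow]
  10. access dog: MISS, evict lime. Cache (LRU->MRU): [cow dog]
  11. access cow: HIT. Cache (LRU->MRU): [dog cow]
  12. access lime: MISS, evict dog. Cache (LRU->MRU): [cow lime]
  13. access lime: HIT. Cache (LRU->MRU): [cow lime]
  14. access lemon: MISS, evict cow. Cache (LRU->MRU): [lime lemon]
  15. access dog: MISS, evict lime. Cache (LRU->MRU): [lemon dog]
  16. access lime: MISS, evict lemon. Cache (LRU->MRU): [dog lime]
  17. access lime: HIT. Cache (LRU->MRU): [dog lime]
  18. access bat: MISS, evict dog. Cache (LRU->MRU): [lime bat]
  19. access lemon: MISS, evict lime. Cache (LRU->MRU): [bat lemon]
  20. access cow: MISS, evict bat. Cache (LRU->MRU): [lemon cow]
  21. access lemon: HIT. Cache (LRU->MRU): [cow lemon]
  22. access lemon: HIT. Cache (LRU->MRU): [cow lemon]
  23. access dog: MISS, evict cow. Cache (LRU->MRU): [lemon dog]
  24. access bat: MISS, evict lemon. Cache (LRU->MRU): [dog bat]
  25. access cow: MISS, evict dog. Cache (LRU->MRU): [bat cow]
  26. access dog: MISS, evict bat. Cache (LRU->MRU): [cow dog]
  27. access lemon: MISS, evict cow. Cache (LRU->MRU): [dog lemon]
  28. access cow: MISS, evict dog. Cache (LRU->MRU): [lemon cow]
  29. access bat: MISS, evict lemon. Cache (LRU->MRU): [cow bat]
  30. access bat: HIT. Cache (LRU->MRU): [cow bat]
Total: 13 hits, 17 misses, 15 evictions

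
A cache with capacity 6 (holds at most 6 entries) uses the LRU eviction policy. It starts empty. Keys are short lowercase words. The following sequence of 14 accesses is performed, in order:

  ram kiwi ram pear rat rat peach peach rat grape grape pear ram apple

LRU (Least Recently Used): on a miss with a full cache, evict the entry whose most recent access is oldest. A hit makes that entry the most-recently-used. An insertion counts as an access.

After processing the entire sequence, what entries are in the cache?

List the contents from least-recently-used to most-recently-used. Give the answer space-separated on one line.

Answer: peach rat grape pear ram apple

Derivation:
LRU simulation (capacity=6):
  1. access ram: MISS. Cache (LRU->MRU): [ram]
  2. access kiwi: MISS. Cache (LRU->MRU): [ram kiwi]
  3. access ram: HIT. Cache (LRU->MRU): [kiwi ram]
  4. access pear: MISS. Cache (LRU->MRU): [kiwi ram pear]
  5. access rat: MISS. Cache (LRU->MRU): [kiwi ram pear rat]
  6. access rat: HIT. Cache (LRU->MRU): [kiwi ram pear rat]
  7. access peach: MISS. Cache (LRU->MRU): [kiwi ram pear rat peach]
  8. access peach: HIT. Cache (LRU->MRU): [kiwi ram pear rat peach]
  9. access rat: HIT. Cache (LRU->MRU): [kiwi ram pear peach rat]
  10. access grape: MISS. Cache (LRU->MRU): [kiwi ram pear peach rat grape]
  11. access grape: HIT. Cache (LRU->MRU): [kiwi ram pear peach rat grape]
  12. access pear: HIT. Cache (LRU->MRU): [kiwi ram peach rat grape pear]
  13. access ram: HIT. Cache (LRU->MRU): [kiwi peach rat grape pear ram]
  14. access apple: MISS, evict kiwi. Cache (LRU->MRU): [peach rat grape pear ram apple]
Total: 7 hits, 7 misses, 1 evictions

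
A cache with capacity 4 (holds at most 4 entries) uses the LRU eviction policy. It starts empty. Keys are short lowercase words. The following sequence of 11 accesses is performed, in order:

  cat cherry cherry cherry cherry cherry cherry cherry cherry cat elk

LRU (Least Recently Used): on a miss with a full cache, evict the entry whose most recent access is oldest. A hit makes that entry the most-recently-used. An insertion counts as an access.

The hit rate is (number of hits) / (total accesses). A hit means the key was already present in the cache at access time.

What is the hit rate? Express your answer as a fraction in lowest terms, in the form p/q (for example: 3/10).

Answer: 8/11

Derivation:
LRU simulation (capacity=4):
  1. access cat: MISS. Cache (LRU->MRU): [cat]
  2. access cherry: MISS. Cache (LRU->MRU): [cat cherry]
  3. access cherry: HIT. Cache (LRU->MRU): [cat cherry]
  4. access cherry: HIT. Cache (LRU->MRU): [cat cherry]
  5. access cherry: HIT. Cache (LRU->MRU): [cat cherry]
  6. access cherry: HIT. Cache (LRU->MRU): [cat cherry]
  7. access cherry: HIT. Cache (LRU->MRU): [cat cherry]
  8. access cherry: HIT. Cache (LRU->MRU): [cat cherry]
  9. access cherry: HIT. Cache (LRU->MRU): [cat cherry]
  10. access cat: HIT. Cache (LRU->MRU): [cherry cat]
  11. access elk: MISS. Cache (LRU->MRU): [cherry cat elk]
Total: 8 hits, 3 misses, 0 evictions

Hit rate = 8/11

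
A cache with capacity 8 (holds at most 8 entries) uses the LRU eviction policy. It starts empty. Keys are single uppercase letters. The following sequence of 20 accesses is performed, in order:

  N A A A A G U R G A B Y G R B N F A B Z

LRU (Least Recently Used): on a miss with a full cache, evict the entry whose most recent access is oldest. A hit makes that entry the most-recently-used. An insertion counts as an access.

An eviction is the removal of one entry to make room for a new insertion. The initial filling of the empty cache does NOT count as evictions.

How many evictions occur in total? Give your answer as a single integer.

LRU simulation (capacity=8):
  1. access N: MISS. Cache (LRU->MRU): [N]
  2. access A: MISS. Cache (LRU->MRU): [N A]
  3. access A: HIT. Cache (LRU->MRU): [N A]
  4. access A: HIT. Cache (LRU->MRU): [N A]
  5. access A: HIT. Cache (LRU->MRU): [N A]
  6. access G: MISS. Cache (LRU->MRU): [N A G]
  7. access U: MISS. Cache (LRU->MRU): [N A G U]
  8. access R: MISS. Cache (LRU->MRU): [N A G U R]
  9. access G: HIT. Cache (LRU->MRU): [N A U R G]
  10. access A: HIT. Cache (LRU->MRU): [N U R G A]
  11. access B: MISS. Cache (LRU->MRU): [N U R G A B]
  12. access Y: MISS. Cache (LRU->MRU): [N U R G A B Y]
  13. access G: HIT. Cache (LRU->MRU): [N U R A B Y G]
  14. access R: HIT. Cache (LRU->MRU): [N U A B Y G R]
  15. access B: HIT. Cache (LRU->MRU): [N U A Y G R B]
  16. access N: HIT. Cache (LRU->MRU): [U A Y G R B N]
  17. access F: MISS. Cache (LRU->MRU): [U A Y G R B N F]
  18. access A: HIT. Cache (LRU->MRU): [U Y G R B N F A]
  19. access B: HIT. Cache (LRU->MRU): [U Y G R N F A B]
  20. access Z: MISS, evict U. Cache (LRU->MRU): [Y G R N F A B Z]
Total: 11 hits, 9 misses, 1 evictions

Answer: 1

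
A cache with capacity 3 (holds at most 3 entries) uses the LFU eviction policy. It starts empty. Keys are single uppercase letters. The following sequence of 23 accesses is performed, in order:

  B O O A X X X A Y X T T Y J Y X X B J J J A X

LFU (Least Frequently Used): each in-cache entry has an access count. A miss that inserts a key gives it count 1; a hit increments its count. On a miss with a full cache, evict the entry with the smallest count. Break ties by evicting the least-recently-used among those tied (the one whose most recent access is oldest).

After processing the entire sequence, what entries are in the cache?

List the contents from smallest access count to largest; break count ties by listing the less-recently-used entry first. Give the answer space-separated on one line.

Answer: A J X

Derivation:
LFU simulation (capacity=3):
  1. access B: MISS. Cache: [B(c=1)]
  2. access O: MISS. Cache: [B(c=1) O(c=1)]
  3. access O: HIT, count now 2. Cache: [B(c=1) O(c=2)]
  4. access A: MISS. Cache: [B(c=1) A(c=1) O(c=2)]
  5. access X: MISS, evict B(c=1). Cache: [A(c=1) X(c=1) O(c=2)]
  6. access X: HIT, count now 2. Cache: [A(c=1) O(c=2) X(c=2)]
  7. access X: HIT, count now 3. Cache: [A(c=1) O(c=2) X(c=3)]
  8. access A: HIT, count now 2. Cache: [O(c=2) A(c=2) X(c=3)]
  9. access Y: MISS, evict O(c=2). Cache: [Y(c=1) A(c=2) X(c=3)]
  10. access X: HIT, count now 4. Cache: [Y(c=1) A(c=2) X(c=4)]
  11. access T: MISS, evict Y(c=1). Cache: [T(c=1) A(c=2) X(c=4)]
  12. access T: HIT, count now 2. Cache: [A(c=2) T(c=2) X(c=4)]
  13. access Y: MISS, evict A(c=2). Cache: [Y(c=1) T(c=2) X(c=4)]
  14. access J: MISS, evict Y(c=1). Cache: [J(c=1) T(c=2) X(c=4)]
  15. access Y: MISS, evict J(c=1). Cache: [Y(c=1) T(c=2) X(c=4)]
  16. access X: HIT, count now 5. Cache: [Y(c=1) T(c=2) X(c=5)]
  17. access X: HIT, count now 6. Cache: [Y(c=1) T(c=2) X(c=6)]
  18. access B: MISS, evict Y(c=1). Cache: [B(c=1) T(c=2) X(c=6)]
  19. access J: MISS, evict B(c=1). Cache: [J(c=1) T(c=2) X(c=6)]
  20. access J: HIT, count now 2. Cache: [T(c=2) J(c=2) X(c=6)]
  21. access J: HIT, count now 3. Cache: [T(c=2) J(c=3) X(c=6)]
  22. access A: MISS, evict T(c=2). Cache: [A(c=1) J(c=3) X(c=6)]
  23. access X: HIT, count now 7. Cache: [A(c=1) J(c=3) X(c=7)]
Total: 11 hits, 12 misses, 9 evictions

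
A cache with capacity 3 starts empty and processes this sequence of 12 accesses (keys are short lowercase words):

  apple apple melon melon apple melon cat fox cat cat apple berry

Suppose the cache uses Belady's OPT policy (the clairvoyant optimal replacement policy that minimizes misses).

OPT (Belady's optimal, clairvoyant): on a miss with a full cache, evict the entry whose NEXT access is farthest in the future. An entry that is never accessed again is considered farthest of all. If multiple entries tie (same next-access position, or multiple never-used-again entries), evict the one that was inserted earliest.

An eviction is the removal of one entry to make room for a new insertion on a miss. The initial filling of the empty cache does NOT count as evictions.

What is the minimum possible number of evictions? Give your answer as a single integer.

Answer: 2

Derivation:
OPT (Belady) simulation (capacity=3):
  1. access apple: MISS. Cache: [apple]
  2. access apple: HIT. Next use of apple: step 5. Cache: [apple]
  3. access melon: MISS. Cache: [apple melon]
  4. access melon: HIT. Next use of melon: step 6. Cache: [apple melon]
  5. access apple: HIT. Next use of apple: step 11. Cache: [apple melon]
  6. access melon: HIT. Next use of melon: never. Cache: [apple melon]
  7. access cat: MISS. Cache: [apple melon cat]
  8. access fox: MISS, evict melon (next use: never). Cache: [apple cat fox]
  9. access cat: HIT. Next use of cat: step 10. Cache: [apple cat fox]
  10. access cat: HIT. Next use of cat: never. Cache: [apple cat fox]
  11. access apple: HIT. Next use of apple: never. Cache: [apple cat fox]
  12. access berry: MISS, evict apple (next use: never). Cache: [cat fox berry]
Total: 7 hits, 5 misses, 2 evictions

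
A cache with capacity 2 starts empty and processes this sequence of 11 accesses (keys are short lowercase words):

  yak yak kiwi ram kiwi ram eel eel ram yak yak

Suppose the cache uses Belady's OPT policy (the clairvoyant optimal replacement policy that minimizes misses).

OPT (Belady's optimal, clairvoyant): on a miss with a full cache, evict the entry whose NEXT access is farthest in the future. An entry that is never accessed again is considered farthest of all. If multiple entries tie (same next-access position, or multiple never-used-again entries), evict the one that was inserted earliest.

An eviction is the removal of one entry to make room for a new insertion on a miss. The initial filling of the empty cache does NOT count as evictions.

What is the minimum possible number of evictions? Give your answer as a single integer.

OPT (Belady) simulation (capacity=2):
  1. access yak: MISS. Cache: [yak]
  2. access yak: HIT. Next use of yak: step 10. Cache: [yak]
  3. access kiwi: MISS. Cache: [yak kiwi]
  4. access ram: MISS, evict yak (next use: step 10). Cache: [kiwi ram]
  5. access kiwi: HIT. Next use of kiwi: never. Cache: [kiwi ram]
  6. access ram: HIT. Next use of ram: step 9. Cache: [kiwi ram]
  7. access eel: MISS, evict kiwi (next use: never). Cache: [ram eel]
  8. access eel: HIT. Next use of eel: never. Cache: [ram eel]
  9. access ram: HIT. Next use of ram: never. Cache: [ram eel]
  10. access yak: MISS, evict ram (next use: never). Cache: [eel yak]
  11. access yak: HIT. Next use of yak: never. Cache: [eel yak]
Total: 6 hits, 5 misses, 3 evictions

Answer: 3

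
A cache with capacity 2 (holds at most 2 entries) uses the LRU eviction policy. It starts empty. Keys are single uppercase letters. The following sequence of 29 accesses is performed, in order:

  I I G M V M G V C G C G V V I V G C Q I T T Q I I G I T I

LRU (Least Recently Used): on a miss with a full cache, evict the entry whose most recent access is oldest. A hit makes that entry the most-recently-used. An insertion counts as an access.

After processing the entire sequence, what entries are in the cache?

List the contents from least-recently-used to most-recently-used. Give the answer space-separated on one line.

LRU simulation (capacity=2):
  1. access I: MISS. Cache (LRU->MRU): [I]
  2. access I: HIT. Cache (LRU->MRU): [I]
  3. access G: MISS. Cache (LRU->MRU): [I G]
  4. access M: MISS, evict I. Cache (LRU->MRU): [G M]
  5. access V: MISS, evict G. Cache (LRU->MRU): [M V]
  6. access M: HIT. Cache (LRU->MRU): [V M]
  7. access G: MISS, evict V. Cache (LRU->MRU): [M G]
  8. access V: MISS, evict M. Cache (LRU->MRU): [G V]
  9. access C: MISS, evict G. Cache (LRU->MRU): [V C]
  10. access G: MISS, evict V. Cache (LRU->MRU): [C G]
  11. access C: HIT. Cache (LRU->MRU): [G C]
  12. access G: HIT. Cache (LRU->MRU): [C G]
  13. access V: MISS, evict C. Cache (LRU->MRU): [G V]
  14. access V: HIT. Cache (LRU->MRU): [G V]
  15. access I: MISS, evict G. Cache (LRU->MRU): [V I]
  16. access V: HIT. Cache (LRU->MRU): [I V]
  17. access G: MISS, evict I. Cache (LRU->MRU): [V G]
  18. access C: MISS, evict V. Cache (LRU->MRU): [G C]
  19. access Q: MISS, evict G. Cache (LRU->MRU): [C Q]
  20. access I: MISS, evict C. Cache (LRU->MRU): [Q I]
  21. access T: MISS, evict Q. Cache (LRU->MRU): [I T]
  22. access T: HIT. Cache (LRU->MRU): [I T]
  23. access Q: MISS, evict I. Cache (LRU->MRU): [T Q]
  24. access I: MISS, evict T. Cache (LRU->MRU): [Q I]
  25. access I: HIT. Cache (LRU->MRU): [Q I]
  26. access G: MISS, evict Q. Cache (LRU->MRU): [I G]
  27. access I: HIT. Cache (LRU->MRU): [G I]
  28. access T: MISS, evict G. Cache (LRU->MRU): [I T]
  29. access I: HIT. Cache (LRU->MRU): [T I]
Total: 10 hits, 19 misses, 17 evictions

Answer: T I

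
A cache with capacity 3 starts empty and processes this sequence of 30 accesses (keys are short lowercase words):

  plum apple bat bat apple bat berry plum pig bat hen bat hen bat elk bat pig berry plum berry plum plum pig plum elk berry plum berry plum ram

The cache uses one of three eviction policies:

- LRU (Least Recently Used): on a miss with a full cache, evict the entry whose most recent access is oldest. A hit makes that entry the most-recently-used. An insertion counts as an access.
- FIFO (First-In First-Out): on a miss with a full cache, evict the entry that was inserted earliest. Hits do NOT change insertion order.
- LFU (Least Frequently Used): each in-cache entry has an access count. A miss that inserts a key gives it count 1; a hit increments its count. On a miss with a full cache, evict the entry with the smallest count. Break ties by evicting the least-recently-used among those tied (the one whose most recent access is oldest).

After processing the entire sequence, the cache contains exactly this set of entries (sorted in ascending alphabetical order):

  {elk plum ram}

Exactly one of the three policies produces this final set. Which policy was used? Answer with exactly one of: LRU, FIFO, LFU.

Answer: FIFO

Derivation:
Simulating under each policy and comparing final sets:
  LRU: final set = {berry plum ram} -> differs
  FIFO: final set = {elk plum ram} -> MATCHES target
  LFU: final set = {bat plum ram} -> differs
Only FIFO produces the target set.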